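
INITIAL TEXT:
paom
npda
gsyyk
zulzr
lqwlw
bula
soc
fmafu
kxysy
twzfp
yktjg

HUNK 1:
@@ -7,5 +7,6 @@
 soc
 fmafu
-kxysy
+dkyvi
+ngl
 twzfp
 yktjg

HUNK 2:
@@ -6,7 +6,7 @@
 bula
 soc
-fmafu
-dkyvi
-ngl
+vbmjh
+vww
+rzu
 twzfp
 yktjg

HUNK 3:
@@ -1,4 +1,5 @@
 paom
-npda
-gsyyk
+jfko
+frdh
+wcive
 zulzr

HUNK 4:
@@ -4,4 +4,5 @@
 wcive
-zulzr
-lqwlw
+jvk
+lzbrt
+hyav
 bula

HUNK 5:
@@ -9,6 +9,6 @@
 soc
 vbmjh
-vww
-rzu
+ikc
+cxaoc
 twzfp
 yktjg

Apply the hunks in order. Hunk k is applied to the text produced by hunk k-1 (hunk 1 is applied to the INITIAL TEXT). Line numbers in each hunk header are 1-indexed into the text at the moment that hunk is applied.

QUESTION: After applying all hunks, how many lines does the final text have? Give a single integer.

Answer: 14

Derivation:
Hunk 1: at line 7 remove [kxysy] add [dkyvi,ngl] -> 12 lines: paom npda gsyyk zulzr lqwlw bula soc fmafu dkyvi ngl twzfp yktjg
Hunk 2: at line 6 remove [fmafu,dkyvi,ngl] add [vbmjh,vww,rzu] -> 12 lines: paom npda gsyyk zulzr lqwlw bula soc vbmjh vww rzu twzfp yktjg
Hunk 3: at line 1 remove [npda,gsyyk] add [jfko,frdh,wcive] -> 13 lines: paom jfko frdh wcive zulzr lqwlw bula soc vbmjh vww rzu twzfp yktjg
Hunk 4: at line 4 remove [zulzr,lqwlw] add [jvk,lzbrt,hyav] -> 14 lines: paom jfko frdh wcive jvk lzbrt hyav bula soc vbmjh vww rzu twzfp yktjg
Hunk 5: at line 9 remove [vww,rzu] add [ikc,cxaoc] -> 14 lines: paom jfko frdh wcive jvk lzbrt hyav bula soc vbmjh ikc cxaoc twzfp yktjg
Final line count: 14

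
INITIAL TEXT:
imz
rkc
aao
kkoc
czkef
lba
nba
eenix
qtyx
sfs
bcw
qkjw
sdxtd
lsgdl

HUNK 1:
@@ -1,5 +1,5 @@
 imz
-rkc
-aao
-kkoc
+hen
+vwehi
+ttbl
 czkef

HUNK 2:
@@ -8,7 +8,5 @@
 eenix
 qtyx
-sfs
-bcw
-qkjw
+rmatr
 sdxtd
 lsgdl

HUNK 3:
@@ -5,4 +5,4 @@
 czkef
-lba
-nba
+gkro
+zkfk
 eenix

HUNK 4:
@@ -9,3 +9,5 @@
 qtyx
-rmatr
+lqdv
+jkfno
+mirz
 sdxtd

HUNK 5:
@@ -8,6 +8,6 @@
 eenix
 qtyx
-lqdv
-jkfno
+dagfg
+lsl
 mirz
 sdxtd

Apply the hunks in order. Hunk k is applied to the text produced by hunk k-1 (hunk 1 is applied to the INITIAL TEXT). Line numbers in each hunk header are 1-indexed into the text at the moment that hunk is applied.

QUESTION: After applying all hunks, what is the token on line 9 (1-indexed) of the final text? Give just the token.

Hunk 1: at line 1 remove [rkc,aao,kkoc] add [hen,vwehi,ttbl] -> 14 lines: imz hen vwehi ttbl czkef lba nba eenix qtyx sfs bcw qkjw sdxtd lsgdl
Hunk 2: at line 8 remove [sfs,bcw,qkjw] add [rmatr] -> 12 lines: imz hen vwehi ttbl czkef lba nba eenix qtyx rmatr sdxtd lsgdl
Hunk 3: at line 5 remove [lba,nba] add [gkro,zkfk] -> 12 lines: imz hen vwehi ttbl czkef gkro zkfk eenix qtyx rmatr sdxtd lsgdl
Hunk 4: at line 9 remove [rmatr] add [lqdv,jkfno,mirz] -> 14 lines: imz hen vwehi ttbl czkef gkro zkfk eenix qtyx lqdv jkfno mirz sdxtd lsgdl
Hunk 5: at line 8 remove [lqdv,jkfno] add [dagfg,lsl] -> 14 lines: imz hen vwehi ttbl czkef gkro zkfk eenix qtyx dagfg lsl mirz sdxtd lsgdl
Final line 9: qtyx

Answer: qtyx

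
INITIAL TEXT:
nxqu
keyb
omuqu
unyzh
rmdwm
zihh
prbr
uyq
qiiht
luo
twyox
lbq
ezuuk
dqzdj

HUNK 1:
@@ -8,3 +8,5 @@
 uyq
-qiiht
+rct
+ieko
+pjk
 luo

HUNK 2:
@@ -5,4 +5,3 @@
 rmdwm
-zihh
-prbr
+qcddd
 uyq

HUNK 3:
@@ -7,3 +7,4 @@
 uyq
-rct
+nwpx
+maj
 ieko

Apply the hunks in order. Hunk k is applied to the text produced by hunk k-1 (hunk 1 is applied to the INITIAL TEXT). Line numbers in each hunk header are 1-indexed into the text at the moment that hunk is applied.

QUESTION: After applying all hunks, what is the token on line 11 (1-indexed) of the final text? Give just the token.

Hunk 1: at line 8 remove [qiiht] add [rct,ieko,pjk] -> 16 lines: nxqu keyb omuqu unyzh rmdwm zihh prbr uyq rct ieko pjk luo twyox lbq ezuuk dqzdj
Hunk 2: at line 5 remove [zihh,prbr] add [qcddd] -> 15 lines: nxqu keyb omuqu unyzh rmdwm qcddd uyq rct ieko pjk luo twyox lbq ezuuk dqzdj
Hunk 3: at line 7 remove [rct] add [nwpx,maj] -> 16 lines: nxqu keyb omuqu unyzh rmdwm qcddd uyq nwpx maj ieko pjk luo twyox lbq ezuuk dqzdj
Final line 11: pjk

Answer: pjk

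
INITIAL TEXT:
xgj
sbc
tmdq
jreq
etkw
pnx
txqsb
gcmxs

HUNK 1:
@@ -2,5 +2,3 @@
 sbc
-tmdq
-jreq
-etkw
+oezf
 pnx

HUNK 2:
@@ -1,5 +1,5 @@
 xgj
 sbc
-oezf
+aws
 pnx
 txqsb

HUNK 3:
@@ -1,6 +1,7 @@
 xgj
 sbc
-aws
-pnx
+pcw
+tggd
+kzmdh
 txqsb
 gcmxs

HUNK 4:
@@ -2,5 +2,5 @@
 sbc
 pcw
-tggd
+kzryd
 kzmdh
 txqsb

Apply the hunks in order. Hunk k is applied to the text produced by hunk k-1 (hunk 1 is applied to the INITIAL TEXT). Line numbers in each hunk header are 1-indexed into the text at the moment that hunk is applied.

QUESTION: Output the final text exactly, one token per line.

Hunk 1: at line 2 remove [tmdq,jreq,etkw] add [oezf] -> 6 lines: xgj sbc oezf pnx txqsb gcmxs
Hunk 2: at line 1 remove [oezf] add [aws] -> 6 lines: xgj sbc aws pnx txqsb gcmxs
Hunk 3: at line 1 remove [aws,pnx] add [pcw,tggd,kzmdh] -> 7 lines: xgj sbc pcw tggd kzmdh txqsb gcmxs
Hunk 4: at line 2 remove [tggd] add [kzryd] -> 7 lines: xgj sbc pcw kzryd kzmdh txqsb gcmxs

Answer: xgj
sbc
pcw
kzryd
kzmdh
txqsb
gcmxs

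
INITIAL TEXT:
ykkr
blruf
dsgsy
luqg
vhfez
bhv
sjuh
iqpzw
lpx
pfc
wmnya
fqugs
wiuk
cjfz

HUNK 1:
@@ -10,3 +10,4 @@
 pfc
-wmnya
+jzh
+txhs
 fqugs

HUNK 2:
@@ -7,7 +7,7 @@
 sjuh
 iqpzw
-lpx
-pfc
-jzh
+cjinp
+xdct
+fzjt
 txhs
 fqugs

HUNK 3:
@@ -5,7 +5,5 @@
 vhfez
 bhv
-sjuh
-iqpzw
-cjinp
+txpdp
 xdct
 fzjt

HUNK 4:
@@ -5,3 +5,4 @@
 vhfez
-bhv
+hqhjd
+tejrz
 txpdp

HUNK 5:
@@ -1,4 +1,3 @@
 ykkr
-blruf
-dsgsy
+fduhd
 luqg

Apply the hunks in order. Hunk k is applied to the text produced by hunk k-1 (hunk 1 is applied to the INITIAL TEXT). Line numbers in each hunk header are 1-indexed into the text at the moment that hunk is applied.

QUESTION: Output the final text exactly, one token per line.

Answer: ykkr
fduhd
luqg
vhfez
hqhjd
tejrz
txpdp
xdct
fzjt
txhs
fqugs
wiuk
cjfz

Derivation:
Hunk 1: at line 10 remove [wmnya] add [jzh,txhs] -> 15 lines: ykkr blruf dsgsy luqg vhfez bhv sjuh iqpzw lpx pfc jzh txhs fqugs wiuk cjfz
Hunk 2: at line 7 remove [lpx,pfc,jzh] add [cjinp,xdct,fzjt] -> 15 lines: ykkr blruf dsgsy luqg vhfez bhv sjuh iqpzw cjinp xdct fzjt txhs fqugs wiuk cjfz
Hunk 3: at line 5 remove [sjuh,iqpzw,cjinp] add [txpdp] -> 13 lines: ykkr blruf dsgsy luqg vhfez bhv txpdp xdct fzjt txhs fqugs wiuk cjfz
Hunk 4: at line 5 remove [bhv] add [hqhjd,tejrz] -> 14 lines: ykkr blruf dsgsy luqg vhfez hqhjd tejrz txpdp xdct fzjt txhs fqugs wiuk cjfz
Hunk 5: at line 1 remove [blruf,dsgsy] add [fduhd] -> 13 lines: ykkr fduhd luqg vhfez hqhjd tejrz txpdp xdct fzjt txhs fqugs wiuk cjfz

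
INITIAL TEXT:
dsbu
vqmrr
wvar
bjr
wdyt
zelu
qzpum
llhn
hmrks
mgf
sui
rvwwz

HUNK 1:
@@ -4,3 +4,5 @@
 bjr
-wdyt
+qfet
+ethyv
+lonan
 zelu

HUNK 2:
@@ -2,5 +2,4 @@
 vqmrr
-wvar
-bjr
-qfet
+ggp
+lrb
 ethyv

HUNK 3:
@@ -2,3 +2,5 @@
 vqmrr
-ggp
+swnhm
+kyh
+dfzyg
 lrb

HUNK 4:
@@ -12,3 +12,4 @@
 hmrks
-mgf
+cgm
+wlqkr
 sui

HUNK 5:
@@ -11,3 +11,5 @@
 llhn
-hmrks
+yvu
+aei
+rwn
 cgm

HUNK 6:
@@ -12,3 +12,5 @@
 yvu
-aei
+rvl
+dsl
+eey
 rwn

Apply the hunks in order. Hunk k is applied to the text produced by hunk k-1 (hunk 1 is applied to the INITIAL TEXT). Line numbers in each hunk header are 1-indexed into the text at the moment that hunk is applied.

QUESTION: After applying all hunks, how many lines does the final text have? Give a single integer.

Answer: 20

Derivation:
Hunk 1: at line 4 remove [wdyt] add [qfet,ethyv,lonan] -> 14 lines: dsbu vqmrr wvar bjr qfet ethyv lonan zelu qzpum llhn hmrks mgf sui rvwwz
Hunk 2: at line 2 remove [wvar,bjr,qfet] add [ggp,lrb] -> 13 lines: dsbu vqmrr ggp lrb ethyv lonan zelu qzpum llhn hmrks mgf sui rvwwz
Hunk 3: at line 2 remove [ggp] add [swnhm,kyh,dfzyg] -> 15 lines: dsbu vqmrr swnhm kyh dfzyg lrb ethyv lonan zelu qzpum llhn hmrks mgf sui rvwwz
Hunk 4: at line 12 remove [mgf] add [cgm,wlqkr] -> 16 lines: dsbu vqmrr swnhm kyh dfzyg lrb ethyv lonan zelu qzpum llhn hmrks cgm wlqkr sui rvwwz
Hunk 5: at line 11 remove [hmrks] add [yvu,aei,rwn] -> 18 lines: dsbu vqmrr swnhm kyh dfzyg lrb ethyv lonan zelu qzpum llhn yvu aei rwn cgm wlqkr sui rvwwz
Hunk 6: at line 12 remove [aei] add [rvl,dsl,eey] -> 20 lines: dsbu vqmrr swnhm kyh dfzyg lrb ethyv lonan zelu qzpum llhn yvu rvl dsl eey rwn cgm wlqkr sui rvwwz
Final line count: 20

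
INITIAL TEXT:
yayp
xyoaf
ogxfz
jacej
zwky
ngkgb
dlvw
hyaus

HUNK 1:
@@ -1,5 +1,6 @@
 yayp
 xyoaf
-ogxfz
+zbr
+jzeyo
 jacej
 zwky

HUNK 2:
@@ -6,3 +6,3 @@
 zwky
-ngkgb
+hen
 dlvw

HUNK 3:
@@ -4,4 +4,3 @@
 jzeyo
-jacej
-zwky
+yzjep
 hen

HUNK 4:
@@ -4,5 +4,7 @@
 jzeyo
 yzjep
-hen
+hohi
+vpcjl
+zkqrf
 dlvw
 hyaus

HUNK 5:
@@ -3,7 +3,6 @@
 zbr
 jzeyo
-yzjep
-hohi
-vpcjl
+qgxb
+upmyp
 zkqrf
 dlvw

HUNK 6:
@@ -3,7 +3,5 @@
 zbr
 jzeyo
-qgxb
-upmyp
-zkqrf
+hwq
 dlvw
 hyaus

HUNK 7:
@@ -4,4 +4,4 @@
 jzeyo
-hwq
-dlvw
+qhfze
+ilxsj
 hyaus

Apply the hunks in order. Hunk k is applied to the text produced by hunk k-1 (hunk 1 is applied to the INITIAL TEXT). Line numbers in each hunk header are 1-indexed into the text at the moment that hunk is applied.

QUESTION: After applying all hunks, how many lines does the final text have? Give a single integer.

Hunk 1: at line 1 remove [ogxfz] add [zbr,jzeyo] -> 9 lines: yayp xyoaf zbr jzeyo jacej zwky ngkgb dlvw hyaus
Hunk 2: at line 6 remove [ngkgb] add [hen] -> 9 lines: yayp xyoaf zbr jzeyo jacej zwky hen dlvw hyaus
Hunk 3: at line 4 remove [jacej,zwky] add [yzjep] -> 8 lines: yayp xyoaf zbr jzeyo yzjep hen dlvw hyaus
Hunk 4: at line 4 remove [hen] add [hohi,vpcjl,zkqrf] -> 10 lines: yayp xyoaf zbr jzeyo yzjep hohi vpcjl zkqrf dlvw hyaus
Hunk 5: at line 3 remove [yzjep,hohi,vpcjl] add [qgxb,upmyp] -> 9 lines: yayp xyoaf zbr jzeyo qgxb upmyp zkqrf dlvw hyaus
Hunk 6: at line 3 remove [qgxb,upmyp,zkqrf] add [hwq] -> 7 lines: yayp xyoaf zbr jzeyo hwq dlvw hyaus
Hunk 7: at line 4 remove [hwq,dlvw] add [qhfze,ilxsj] -> 7 lines: yayp xyoaf zbr jzeyo qhfze ilxsj hyaus
Final line count: 7

Answer: 7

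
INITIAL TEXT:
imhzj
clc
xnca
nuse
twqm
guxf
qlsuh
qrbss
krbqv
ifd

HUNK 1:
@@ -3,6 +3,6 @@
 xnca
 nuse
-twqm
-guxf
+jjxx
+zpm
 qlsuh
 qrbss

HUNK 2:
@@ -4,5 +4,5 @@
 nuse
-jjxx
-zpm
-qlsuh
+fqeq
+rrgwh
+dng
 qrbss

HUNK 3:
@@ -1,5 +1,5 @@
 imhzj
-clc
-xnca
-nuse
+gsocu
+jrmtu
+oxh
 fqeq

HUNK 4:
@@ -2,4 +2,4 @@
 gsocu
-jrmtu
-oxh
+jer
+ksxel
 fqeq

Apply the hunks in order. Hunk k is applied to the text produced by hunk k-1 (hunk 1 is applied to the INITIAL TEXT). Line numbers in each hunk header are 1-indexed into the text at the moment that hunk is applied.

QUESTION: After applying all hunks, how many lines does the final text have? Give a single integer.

Answer: 10

Derivation:
Hunk 1: at line 3 remove [twqm,guxf] add [jjxx,zpm] -> 10 lines: imhzj clc xnca nuse jjxx zpm qlsuh qrbss krbqv ifd
Hunk 2: at line 4 remove [jjxx,zpm,qlsuh] add [fqeq,rrgwh,dng] -> 10 lines: imhzj clc xnca nuse fqeq rrgwh dng qrbss krbqv ifd
Hunk 3: at line 1 remove [clc,xnca,nuse] add [gsocu,jrmtu,oxh] -> 10 lines: imhzj gsocu jrmtu oxh fqeq rrgwh dng qrbss krbqv ifd
Hunk 4: at line 2 remove [jrmtu,oxh] add [jer,ksxel] -> 10 lines: imhzj gsocu jer ksxel fqeq rrgwh dng qrbss krbqv ifd
Final line count: 10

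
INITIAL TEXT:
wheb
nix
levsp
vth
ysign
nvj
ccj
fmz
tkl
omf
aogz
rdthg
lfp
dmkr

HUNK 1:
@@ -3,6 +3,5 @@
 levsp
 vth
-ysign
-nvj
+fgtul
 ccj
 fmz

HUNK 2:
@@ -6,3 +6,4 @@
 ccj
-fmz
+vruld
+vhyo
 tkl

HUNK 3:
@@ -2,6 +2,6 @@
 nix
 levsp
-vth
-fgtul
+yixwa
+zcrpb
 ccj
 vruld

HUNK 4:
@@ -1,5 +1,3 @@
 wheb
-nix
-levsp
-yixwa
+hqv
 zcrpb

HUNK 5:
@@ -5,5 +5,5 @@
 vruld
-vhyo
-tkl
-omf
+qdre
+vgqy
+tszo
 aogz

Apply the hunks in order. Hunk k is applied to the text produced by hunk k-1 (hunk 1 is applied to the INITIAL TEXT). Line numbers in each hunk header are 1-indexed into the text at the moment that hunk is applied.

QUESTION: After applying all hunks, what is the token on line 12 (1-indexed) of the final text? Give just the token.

Hunk 1: at line 3 remove [ysign,nvj] add [fgtul] -> 13 lines: wheb nix levsp vth fgtul ccj fmz tkl omf aogz rdthg lfp dmkr
Hunk 2: at line 6 remove [fmz] add [vruld,vhyo] -> 14 lines: wheb nix levsp vth fgtul ccj vruld vhyo tkl omf aogz rdthg lfp dmkr
Hunk 3: at line 2 remove [vth,fgtul] add [yixwa,zcrpb] -> 14 lines: wheb nix levsp yixwa zcrpb ccj vruld vhyo tkl omf aogz rdthg lfp dmkr
Hunk 4: at line 1 remove [nix,levsp,yixwa] add [hqv] -> 12 lines: wheb hqv zcrpb ccj vruld vhyo tkl omf aogz rdthg lfp dmkr
Hunk 5: at line 5 remove [vhyo,tkl,omf] add [qdre,vgqy,tszo] -> 12 lines: wheb hqv zcrpb ccj vruld qdre vgqy tszo aogz rdthg lfp dmkr
Final line 12: dmkr

Answer: dmkr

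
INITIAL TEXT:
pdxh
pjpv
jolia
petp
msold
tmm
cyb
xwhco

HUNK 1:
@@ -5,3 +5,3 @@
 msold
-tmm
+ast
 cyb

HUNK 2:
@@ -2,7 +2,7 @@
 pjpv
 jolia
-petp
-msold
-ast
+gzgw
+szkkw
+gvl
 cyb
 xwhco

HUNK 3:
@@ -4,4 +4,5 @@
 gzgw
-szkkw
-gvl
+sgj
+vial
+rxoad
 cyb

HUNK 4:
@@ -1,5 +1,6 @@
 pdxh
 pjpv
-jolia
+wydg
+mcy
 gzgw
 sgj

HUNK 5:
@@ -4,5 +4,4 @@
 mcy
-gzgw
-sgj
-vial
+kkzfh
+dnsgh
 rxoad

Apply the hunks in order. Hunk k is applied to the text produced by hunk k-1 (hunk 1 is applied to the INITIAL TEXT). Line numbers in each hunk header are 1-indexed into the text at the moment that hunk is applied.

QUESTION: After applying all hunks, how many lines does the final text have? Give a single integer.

Hunk 1: at line 5 remove [tmm] add [ast] -> 8 lines: pdxh pjpv jolia petp msold ast cyb xwhco
Hunk 2: at line 2 remove [petp,msold,ast] add [gzgw,szkkw,gvl] -> 8 lines: pdxh pjpv jolia gzgw szkkw gvl cyb xwhco
Hunk 3: at line 4 remove [szkkw,gvl] add [sgj,vial,rxoad] -> 9 lines: pdxh pjpv jolia gzgw sgj vial rxoad cyb xwhco
Hunk 4: at line 1 remove [jolia] add [wydg,mcy] -> 10 lines: pdxh pjpv wydg mcy gzgw sgj vial rxoad cyb xwhco
Hunk 5: at line 4 remove [gzgw,sgj,vial] add [kkzfh,dnsgh] -> 9 lines: pdxh pjpv wydg mcy kkzfh dnsgh rxoad cyb xwhco
Final line count: 9

Answer: 9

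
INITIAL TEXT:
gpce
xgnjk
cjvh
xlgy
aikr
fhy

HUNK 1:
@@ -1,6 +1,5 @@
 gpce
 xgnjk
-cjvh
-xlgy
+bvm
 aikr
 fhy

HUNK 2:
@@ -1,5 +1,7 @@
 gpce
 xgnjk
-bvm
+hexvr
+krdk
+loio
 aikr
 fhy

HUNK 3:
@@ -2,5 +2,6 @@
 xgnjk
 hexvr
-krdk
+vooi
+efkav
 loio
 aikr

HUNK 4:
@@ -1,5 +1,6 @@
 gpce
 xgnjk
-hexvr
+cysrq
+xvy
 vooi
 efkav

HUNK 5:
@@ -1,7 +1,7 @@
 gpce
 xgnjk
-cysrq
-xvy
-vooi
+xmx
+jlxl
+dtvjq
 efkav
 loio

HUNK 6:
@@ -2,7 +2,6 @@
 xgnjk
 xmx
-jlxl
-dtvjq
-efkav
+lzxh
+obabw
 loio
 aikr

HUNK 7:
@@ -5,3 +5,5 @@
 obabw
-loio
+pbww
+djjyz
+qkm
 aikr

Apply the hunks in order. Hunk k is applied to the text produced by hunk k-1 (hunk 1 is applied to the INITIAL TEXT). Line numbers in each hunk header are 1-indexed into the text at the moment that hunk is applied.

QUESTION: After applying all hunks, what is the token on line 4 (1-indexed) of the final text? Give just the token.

Hunk 1: at line 1 remove [cjvh,xlgy] add [bvm] -> 5 lines: gpce xgnjk bvm aikr fhy
Hunk 2: at line 1 remove [bvm] add [hexvr,krdk,loio] -> 7 lines: gpce xgnjk hexvr krdk loio aikr fhy
Hunk 3: at line 2 remove [krdk] add [vooi,efkav] -> 8 lines: gpce xgnjk hexvr vooi efkav loio aikr fhy
Hunk 4: at line 1 remove [hexvr] add [cysrq,xvy] -> 9 lines: gpce xgnjk cysrq xvy vooi efkav loio aikr fhy
Hunk 5: at line 1 remove [cysrq,xvy,vooi] add [xmx,jlxl,dtvjq] -> 9 lines: gpce xgnjk xmx jlxl dtvjq efkav loio aikr fhy
Hunk 6: at line 2 remove [jlxl,dtvjq,efkav] add [lzxh,obabw] -> 8 lines: gpce xgnjk xmx lzxh obabw loio aikr fhy
Hunk 7: at line 5 remove [loio] add [pbww,djjyz,qkm] -> 10 lines: gpce xgnjk xmx lzxh obabw pbww djjyz qkm aikr fhy
Final line 4: lzxh

Answer: lzxh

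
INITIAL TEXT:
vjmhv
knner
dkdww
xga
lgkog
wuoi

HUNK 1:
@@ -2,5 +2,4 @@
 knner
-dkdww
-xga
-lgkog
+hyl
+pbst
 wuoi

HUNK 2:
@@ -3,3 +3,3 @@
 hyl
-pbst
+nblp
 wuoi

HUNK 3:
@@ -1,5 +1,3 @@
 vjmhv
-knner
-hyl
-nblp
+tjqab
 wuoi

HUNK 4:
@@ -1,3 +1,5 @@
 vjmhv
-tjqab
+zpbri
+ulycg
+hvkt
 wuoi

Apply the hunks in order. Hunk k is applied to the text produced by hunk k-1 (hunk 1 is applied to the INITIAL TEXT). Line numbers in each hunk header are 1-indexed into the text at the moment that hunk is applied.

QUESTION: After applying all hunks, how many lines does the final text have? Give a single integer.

Hunk 1: at line 2 remove [dkdww,xga,lgkog] add [hyl,pbst] -> 5 lines: vjmhv knner hyl pbst wuoi
Hunk 2: at line 3 remove [pbst] add [nblp] -> 5 lines: vjmhv knner hyl nblp wuoi
Hunk 3: at line 1 remove [knner,hyl,nblp] add [tjqab] -> 3 lines: vjmhv tjqab wuoi
Hunk 4: at line 1 remove [tjqab] add [zpbri,ulycg,hvkt] -> 5 lines: vjmhv zpbri ulycg hvkt wuoi
Final line count: 5

Answer: 5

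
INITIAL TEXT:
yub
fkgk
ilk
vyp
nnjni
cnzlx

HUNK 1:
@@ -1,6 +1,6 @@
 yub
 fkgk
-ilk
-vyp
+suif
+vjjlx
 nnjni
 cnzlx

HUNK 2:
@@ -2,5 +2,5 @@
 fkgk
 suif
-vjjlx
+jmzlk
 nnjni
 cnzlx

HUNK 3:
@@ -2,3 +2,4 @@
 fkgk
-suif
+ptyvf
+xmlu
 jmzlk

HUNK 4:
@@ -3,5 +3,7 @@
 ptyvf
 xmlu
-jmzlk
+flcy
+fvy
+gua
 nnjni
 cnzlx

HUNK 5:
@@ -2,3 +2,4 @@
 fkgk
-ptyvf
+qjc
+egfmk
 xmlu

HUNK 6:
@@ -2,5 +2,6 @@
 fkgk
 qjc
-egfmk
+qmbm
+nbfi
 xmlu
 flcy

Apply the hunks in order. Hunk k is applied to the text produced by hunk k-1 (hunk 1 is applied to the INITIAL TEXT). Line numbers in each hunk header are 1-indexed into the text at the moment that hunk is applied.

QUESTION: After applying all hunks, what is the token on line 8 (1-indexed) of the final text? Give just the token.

Answer: fvy

Derivation:
Hunk 1: at line 1 remove [ilk,vyp] add [suif,vjjlx] -> 6 lines: yub fkgk suif vjjlx nnjni cnzlx
Hunk 2: at line 2 remove [vjjlx] add [jmzlk] -> 6 lines: yub fkgk suif jmzlk nnjni cnzlx
Hunk 3: at line 2 remove [suif] add [ptyvf,xmlu] -> 7 lines: yub fkgk ptyvf xmlu jmzlk nnjni cnzlx
Hunk 4: at line 3 remove [jmzlk] add [flcy,fvy,gua] -> 9 lines: yub fkgk ptyvf xmlu flcy fvy gua nnjni cnzlx
Hunk 5: at line 2 remove [ptyvf] add [qjc,egfmk] -> 10 lines: yub fkgk qjc egfmk xmlu flcy fvy gua nnjni cnzlx
Hunk 6: at line 2 remove [egfmk] add [qmbm,nbfi] -> 11 lines: yub fkgk qjc qmbm nbfi xmlu flcy fvy gua nnjni cnzlx
Final line 8: fvy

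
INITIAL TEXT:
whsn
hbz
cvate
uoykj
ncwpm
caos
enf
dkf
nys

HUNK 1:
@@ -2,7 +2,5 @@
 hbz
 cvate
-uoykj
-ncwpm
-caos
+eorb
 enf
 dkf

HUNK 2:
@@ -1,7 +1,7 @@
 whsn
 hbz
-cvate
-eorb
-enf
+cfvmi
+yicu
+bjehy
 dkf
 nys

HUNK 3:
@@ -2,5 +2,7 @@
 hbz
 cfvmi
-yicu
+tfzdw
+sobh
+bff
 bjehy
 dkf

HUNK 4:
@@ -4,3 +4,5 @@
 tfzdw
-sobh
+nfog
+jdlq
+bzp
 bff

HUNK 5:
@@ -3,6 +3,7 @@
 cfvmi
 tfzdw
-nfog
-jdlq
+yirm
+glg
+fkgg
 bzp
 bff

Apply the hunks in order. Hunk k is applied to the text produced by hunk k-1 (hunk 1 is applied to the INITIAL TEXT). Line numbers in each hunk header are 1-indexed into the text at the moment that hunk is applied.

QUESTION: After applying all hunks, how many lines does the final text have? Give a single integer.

Hunk 1: at line 2 remove [uoykj,ncwpm,caos] add [eorb] -> 7 lines: whsn hbz cvate eorb enf dkf nys
Hunk 2: at line 1 remove [cvate,eorb,enf] add [cfvmi,yicu,bjehy] -> 7 lines: whsn hbz cfvmi yicu bjehy dkf nys
Hunk 3: at line 2 remove [yicu] add [tfzdw,sobh,bff] -> 9 lines: whsn hbz cfvmi tfzdw sobh bff bjehy dkf nys
Hunk 4: at line 4 remove [sobh] add [nfog,jdlq,bzp] -> 11 lines: whsn hbz cfvmi tfzdw nfog jdlq bzp bff bjehy dkf nys
Hunk 5: at line 3 remove [nfog,jdlq] add [yirm,glg,fkgg] -> 12 lines: whsn hbz cfvmi tfzdw yirm glg fkgg bzp bff bjehy dkf nys
Final line count: 12

Answer: 12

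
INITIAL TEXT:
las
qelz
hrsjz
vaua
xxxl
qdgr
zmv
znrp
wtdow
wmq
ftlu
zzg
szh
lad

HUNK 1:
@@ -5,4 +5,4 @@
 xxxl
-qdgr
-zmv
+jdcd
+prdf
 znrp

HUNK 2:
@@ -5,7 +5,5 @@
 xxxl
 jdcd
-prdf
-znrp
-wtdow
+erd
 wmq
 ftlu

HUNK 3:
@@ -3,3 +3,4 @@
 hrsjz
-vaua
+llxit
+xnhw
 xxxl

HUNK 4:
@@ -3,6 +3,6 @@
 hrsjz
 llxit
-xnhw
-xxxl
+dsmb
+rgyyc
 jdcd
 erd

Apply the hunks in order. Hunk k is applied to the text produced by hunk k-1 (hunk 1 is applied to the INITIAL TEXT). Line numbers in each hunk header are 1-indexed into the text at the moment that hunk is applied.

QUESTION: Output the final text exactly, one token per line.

Hunk 1: at line 5 remove [qdgr,zmv] add [jdcd,prdf] -> 14 lines: las qelz hrsjz vaua xxxl jdcd prdf znrp wtdow wmq ftlu zzg szh lad
Hunk 2: at line 5 remove [prdf,znrp,wtdow] add [erd] -> 12 lines: las qelz hrsjz vaua xxxl jdcd erd wmq ftlu zzg szh lad
Hunk 3: at line 3 remove [vaua] add [llxit,xnhw] -> 13 lines: las qelz hrsjz llxit xnhw xxxl jdcd erd wmq ftlu zzg szh lad
Hunk 4: at line 3 remove [xnhw,xxxl] add [dsmb,rgyyc] -> 13 lines: las qelz hrsjz llxit dsmb rgyyc jdcd erd wmq ftlu zzg szh lad

Answer: las
qelz
hrsjz
llxit
dsmb
rgyyc
jdcd
erd
wmq
ftlu
zzg
szh
lad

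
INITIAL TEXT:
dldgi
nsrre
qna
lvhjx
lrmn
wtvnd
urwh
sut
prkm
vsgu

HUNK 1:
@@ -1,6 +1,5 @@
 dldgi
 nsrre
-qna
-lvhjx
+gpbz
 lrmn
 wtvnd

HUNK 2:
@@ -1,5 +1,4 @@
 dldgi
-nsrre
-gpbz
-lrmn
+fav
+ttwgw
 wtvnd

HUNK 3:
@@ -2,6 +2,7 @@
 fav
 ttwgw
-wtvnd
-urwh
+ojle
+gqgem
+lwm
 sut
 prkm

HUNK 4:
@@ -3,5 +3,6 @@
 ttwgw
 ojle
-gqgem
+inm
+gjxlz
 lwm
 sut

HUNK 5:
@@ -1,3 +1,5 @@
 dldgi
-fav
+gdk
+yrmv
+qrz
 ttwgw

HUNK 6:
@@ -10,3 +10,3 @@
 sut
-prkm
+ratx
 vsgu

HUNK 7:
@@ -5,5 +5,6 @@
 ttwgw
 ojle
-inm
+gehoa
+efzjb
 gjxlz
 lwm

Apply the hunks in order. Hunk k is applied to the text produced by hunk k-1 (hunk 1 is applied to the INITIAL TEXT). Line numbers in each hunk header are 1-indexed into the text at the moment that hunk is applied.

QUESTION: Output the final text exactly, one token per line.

Answer: dldgi
gdk
yrmv
qrz
ttwgw
ojle
gehoa
efzjb
gjxlz
lwm
sut
ratx
vsgu

Derivation:
Hunk 1: at line 1 remove [qna,lvhjx] add [gpbz] -> 9 lines: dldgi nsrre gpbz lrmn wtvnd urwh sut prkm vsgu
Hunk 2: at line 1 remove [nsrre,gpbz,lrmn] add [fav,ttwgw] -> 8 lines: dldgi fav ttwgw wtvnd urwh sut prkm vsgu
Hunk 3: at line 2 remove [wtvnd,urwh] add [ojle,gqgem,lwm] -> 9 lines: dldgi fav ttwgw ojle gqgem lwm sut prkm vsgu
Hunk 4: at line 3 remove [gqgem] add [inm,gjxlz] -> 10 lines: dldgi fav ttwgw ojle inm gjxlz lwm sut prkm vsgu
Hunk 5: at line 1 remove [fav] add [gdk,yrmv,qrz] -> 12 lines: dldgi gdk yrmv qrz ttwgw ojle inm gjxlz lwm sut prkm vsgu
Hunk 6: at line 10 remove [prkm] add [ratx] -> 12 lines: dldgi gdk yrmv qrz ttwgw ojle inm gjxlz lwm sut ratx vsgu
Hunk 7: at line 5 remove [inm] add [gehoa,efzjb] -> 13 lines: dldgi gdk yrmv qrz ttwgw ojle gehoa efzjb gjxlz lwm sut ratx vsgu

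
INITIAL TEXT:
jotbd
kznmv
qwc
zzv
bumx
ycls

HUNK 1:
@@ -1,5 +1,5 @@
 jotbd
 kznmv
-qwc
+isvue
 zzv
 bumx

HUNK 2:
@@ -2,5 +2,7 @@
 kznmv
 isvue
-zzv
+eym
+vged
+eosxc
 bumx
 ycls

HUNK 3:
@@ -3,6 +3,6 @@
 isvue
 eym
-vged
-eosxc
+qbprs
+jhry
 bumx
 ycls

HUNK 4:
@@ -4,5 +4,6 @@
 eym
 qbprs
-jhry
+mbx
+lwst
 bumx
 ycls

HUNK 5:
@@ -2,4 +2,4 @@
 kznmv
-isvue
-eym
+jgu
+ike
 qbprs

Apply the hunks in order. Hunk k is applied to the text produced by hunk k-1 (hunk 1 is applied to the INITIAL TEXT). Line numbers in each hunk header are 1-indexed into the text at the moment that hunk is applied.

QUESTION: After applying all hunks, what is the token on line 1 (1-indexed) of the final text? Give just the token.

Answer: jotbd

Derivation:
Hunk 1: at line 1 remove [qwc] add [isvue] -> 6 lines: jotbd kznmv isvue zzv bumx ycls
Hunk 2: at line 2 remove [zzv] add [eym,vged,eosxc] -> 8 lines: jotbd kznmv isvue eym vged eosxc bumx ycls
Hunk 3: at line 3 remove [vged,eosxc] add [qbprs,jhry] -> 8 lines: jotbd kznmv isvue eym qbprs jhry bumx ycls
Hunk 4: at line 4 remove [jhry] add [mbx,lwst] -> 9 lines: jotbd kznmv isvue eym qbprs mbx lwst bumx ycls
Hunk 5: at line 2 remove [isvue,eym] add [jgu,ike] -> 9 lines: jotbd kznmv jgu ike qbprs mbx lwst bumx ycls
Final line 1: jotbd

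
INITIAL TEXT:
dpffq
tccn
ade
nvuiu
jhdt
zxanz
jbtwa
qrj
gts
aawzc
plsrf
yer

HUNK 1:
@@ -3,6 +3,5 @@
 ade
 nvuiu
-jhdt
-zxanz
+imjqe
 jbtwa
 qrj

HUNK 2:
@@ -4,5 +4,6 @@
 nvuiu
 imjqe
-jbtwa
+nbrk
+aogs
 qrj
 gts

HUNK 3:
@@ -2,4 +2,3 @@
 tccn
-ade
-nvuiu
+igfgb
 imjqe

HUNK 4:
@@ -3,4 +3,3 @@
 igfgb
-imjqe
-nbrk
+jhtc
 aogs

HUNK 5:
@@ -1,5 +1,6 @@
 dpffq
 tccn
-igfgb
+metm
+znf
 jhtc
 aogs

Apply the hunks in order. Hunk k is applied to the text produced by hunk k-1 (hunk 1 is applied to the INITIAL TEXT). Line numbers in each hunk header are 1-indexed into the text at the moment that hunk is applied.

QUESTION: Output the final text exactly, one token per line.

Hunk 1: at line 3 remove [jhdt,zxanz] add [imjqe] -> 11 lines: dpffq tccn ade nvuiu imjqe jbtwa qrj gts aawzc plsrf yer
Hunk 2: at line 4 remove [jbtwa] add [nbrk,aogs] -> 12 lines: dpffq tccn ade nvuiu imjqe nbrk aogs qrj gts aawzc plsrf yer
Hunk 3: at line 2 remove [ade,nvuiu] add [igfgb] -> 11 lines: dpffq tccn igfgb imjqe nbrk aogs qrj gts aawzc plsrf yer
Hunk 4: at line 3 remove [imjqe,nbrk] add [jhtc] -> 10 lines: dpffq tccn igfgb jhtc aogs qrj gts aawzc plsrf yer
Hunk 5: at line 1 remove [igfgb] add [metm,znf] -> 11 lines: dpffq tccn metm znf jhtc aogs qrj gts aawzc plsrf yer

Answer: dpffq
tccn
metm
znf
jhtc
aogs
qrj
gts
aawzc
plsrf
yer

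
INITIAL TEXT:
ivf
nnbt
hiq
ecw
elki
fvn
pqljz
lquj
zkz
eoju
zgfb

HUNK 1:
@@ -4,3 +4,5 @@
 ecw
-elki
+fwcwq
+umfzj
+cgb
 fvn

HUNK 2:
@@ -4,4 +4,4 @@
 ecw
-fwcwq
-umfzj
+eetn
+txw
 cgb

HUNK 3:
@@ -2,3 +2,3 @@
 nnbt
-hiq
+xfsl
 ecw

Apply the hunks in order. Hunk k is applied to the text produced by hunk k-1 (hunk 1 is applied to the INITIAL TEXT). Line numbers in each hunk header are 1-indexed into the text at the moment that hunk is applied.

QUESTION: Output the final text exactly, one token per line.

Hunk 1: at line 4 remove [elki] add [fwcwq,umfzj,cgb] -> 13 lines: ivf nnbt hiq ecw fwcwq umfzj cgb fvn pqljz lquj zkz eoju zgfb
Hunk 2: at line 4 remove [fwcwq,umfzj] add [eetn,txw] -> 13 lines: ivf nnbt hiq ecw eetn txw cgb fvn pqljz lquj zkz eoju zgfb
Hunk 3: at line 2 remove [hiq] add [xfsl] -> 13 lines: ivf nnbt xfsl ecw eetn txw cgb fvn pqljz lquj zkz eoju zgfb

Answer: ivf
nnbt
xfsl
ecw
eetn
txw
cgb
fvn
pqljz
lquj
zkz
eoju
zgfb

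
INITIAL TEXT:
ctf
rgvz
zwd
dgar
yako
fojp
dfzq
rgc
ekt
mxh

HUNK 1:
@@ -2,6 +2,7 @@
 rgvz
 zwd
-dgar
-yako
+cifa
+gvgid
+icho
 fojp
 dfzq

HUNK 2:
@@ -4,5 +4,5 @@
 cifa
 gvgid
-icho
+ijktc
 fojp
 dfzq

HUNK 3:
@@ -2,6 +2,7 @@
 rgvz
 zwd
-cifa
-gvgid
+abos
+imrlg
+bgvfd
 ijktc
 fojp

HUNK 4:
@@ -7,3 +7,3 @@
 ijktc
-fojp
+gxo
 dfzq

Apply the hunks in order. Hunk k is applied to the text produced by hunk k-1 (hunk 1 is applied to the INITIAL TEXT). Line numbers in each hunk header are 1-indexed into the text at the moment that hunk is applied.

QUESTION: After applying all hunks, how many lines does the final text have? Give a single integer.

Hunk 1: at line 2 remove [dgar,yako] add [cifa,gvgid,icho] -> 11 lines: ctf rgvz zwd cifa gvgid icho fojp dfzq rgc ekt mxh
Hunk 2: at line 4 remove [icho] add [ijktc] -> 11 lines: ctf rgvz zwd cifa gvgid ijktc fojp dfzq rgc ekt mxh
Hunk 3: at line 2 remove [cifa,gvgid] add [abos,imrlg,bgvfd] -> 12 lines: ctf rgvz zwd abos imrlg bgvfd ijktc fojp dfzq rgc ekt mxh
Hunk 4: at line 7 remove [fojp] add [gxo] -> 12 lines: ctf rgvz zwd abos imrlg bgvfd ijktc gxo dfzq rgc ekt mxh
Final line count: 12

Answer: 12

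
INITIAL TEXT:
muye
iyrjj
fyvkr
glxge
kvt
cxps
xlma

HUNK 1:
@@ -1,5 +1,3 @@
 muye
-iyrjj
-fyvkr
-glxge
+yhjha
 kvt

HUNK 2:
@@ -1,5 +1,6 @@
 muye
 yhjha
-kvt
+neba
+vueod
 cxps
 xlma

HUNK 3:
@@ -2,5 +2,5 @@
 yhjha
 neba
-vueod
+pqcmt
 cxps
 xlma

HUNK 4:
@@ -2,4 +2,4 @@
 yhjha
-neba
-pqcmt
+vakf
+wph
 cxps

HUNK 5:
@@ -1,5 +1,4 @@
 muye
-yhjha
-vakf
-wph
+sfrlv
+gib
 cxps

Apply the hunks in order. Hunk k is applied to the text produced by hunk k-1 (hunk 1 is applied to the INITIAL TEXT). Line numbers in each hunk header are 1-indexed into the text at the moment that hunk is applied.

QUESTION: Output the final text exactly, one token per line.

Answer: muye
sfrlv
gib
cxps
xlma

Derivation:
Hunk 1: at line 1 remove [iyrjj,fyvkr,glxge] add [yhjha] -> 5 lines: muye yhjha kvt cxps xlma
Hunk 2: at line 1 remove [kvt] add [neba,vueod] -> 6 lines: muye yhjha neba vueod cxps xlma
Hunk 3: at line 2 remove [vueod] add [pqcmt] -> 6 lines: muye yhjha neba pqcmt cxps xlma
Hunk 4: at line 2 remove [neba,pqcmt] add [vakf,wph] -> 6 lines: muye yhjha vakf wph cxps xlma
Hunk 5: at line 1 remove [yhjha,vakf,wph] add [sfrlv,gib] -> 5 lines: muye sfrlv gib cxps xlma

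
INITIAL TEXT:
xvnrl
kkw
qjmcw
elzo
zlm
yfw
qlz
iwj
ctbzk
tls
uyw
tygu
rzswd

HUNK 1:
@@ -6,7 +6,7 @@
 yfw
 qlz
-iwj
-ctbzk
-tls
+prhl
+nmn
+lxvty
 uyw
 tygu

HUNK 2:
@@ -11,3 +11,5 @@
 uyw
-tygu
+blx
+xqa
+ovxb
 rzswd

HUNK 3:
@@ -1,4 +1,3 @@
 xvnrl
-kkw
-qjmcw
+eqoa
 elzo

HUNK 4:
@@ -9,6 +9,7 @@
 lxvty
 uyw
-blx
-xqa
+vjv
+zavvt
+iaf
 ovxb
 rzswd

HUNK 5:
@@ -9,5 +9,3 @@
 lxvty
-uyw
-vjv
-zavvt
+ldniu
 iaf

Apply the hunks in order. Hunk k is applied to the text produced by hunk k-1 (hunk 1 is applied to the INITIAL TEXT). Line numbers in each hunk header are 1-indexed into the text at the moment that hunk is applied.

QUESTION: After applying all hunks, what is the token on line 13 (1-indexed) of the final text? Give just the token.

Answer: rzswd

Derivation:
Hunk 1: at line 6 remove [iwj,ctbzk,tls] add [prhl,nmn,lxvty] -> 13 lines: xvnrl kkw qjmcw elzo zlm yfw qlz prhl nmn lxvty uyw tygu rzswd
Hunk 2: at line 11 remove [tygu] add [blx,xqa,ovxb] -> 15 lines: xvnrl kkw qjmcw elzo zlm yfw qlz prhl nmn lxvty uyw blx xqa ovxb rzswd
Hunk 3: at line 1 remove [kkw,qjmcw] add [eqoa] -> 14 lines: xvnrl eqoa elzo zlm yfw qlz prhl nmn lxvty uyw blx xqa ovxb rzswd
Hunk 4: at line 9 remove [blx,xqa] add [vjv,zavvt,iaf] -> 15 lines: xvnrl eqoa elzo zlm yfw qlz prhl nmn lxvty uyw vjv zavvt iaf ovxb rzswd
Hunk 5: at line 9 remove [uyw,vjv,zavvt] add [ldniu] -> 13 lines: xvnrl eqoa elzo zlm yfw qlz prhl nmn lxvty ldniu iaf ovxb rzswd
Final line 13: rzswd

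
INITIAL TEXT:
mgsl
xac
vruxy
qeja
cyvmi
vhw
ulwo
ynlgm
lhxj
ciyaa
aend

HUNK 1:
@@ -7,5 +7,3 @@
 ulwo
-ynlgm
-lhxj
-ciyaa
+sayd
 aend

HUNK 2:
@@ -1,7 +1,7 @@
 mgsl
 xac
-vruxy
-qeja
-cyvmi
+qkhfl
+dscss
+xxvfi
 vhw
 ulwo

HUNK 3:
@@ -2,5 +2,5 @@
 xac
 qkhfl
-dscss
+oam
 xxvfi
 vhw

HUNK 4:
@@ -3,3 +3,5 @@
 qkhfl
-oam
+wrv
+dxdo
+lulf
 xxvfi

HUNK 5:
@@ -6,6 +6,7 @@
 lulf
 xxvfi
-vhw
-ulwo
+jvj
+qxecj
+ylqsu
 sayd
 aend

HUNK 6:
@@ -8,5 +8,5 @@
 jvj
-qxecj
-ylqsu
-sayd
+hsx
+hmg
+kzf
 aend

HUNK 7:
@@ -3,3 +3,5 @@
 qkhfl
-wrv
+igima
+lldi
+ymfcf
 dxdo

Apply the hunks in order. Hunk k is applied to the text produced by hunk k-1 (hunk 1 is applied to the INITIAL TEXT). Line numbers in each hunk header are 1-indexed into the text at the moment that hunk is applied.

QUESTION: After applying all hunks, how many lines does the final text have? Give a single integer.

Answer: 14

Derivation:
Hunk 1: at line 7 remove [ynlgm,lhxj,ciyaa] add [sayd] -> 9 lines: mgsl xac vruxy qeja cyvmi vhw ulwo sayd aend
Hunk 2: at line 1 remove [vruxy,qeja,cyvmi] add [qkhfl,dscss,xxvfi] -> 9 lines: mgsl xac qkhfl dscss xxvfi vhw ulwo sayd aend
Hunk 3: at line 2 remove [dscss] add [oam] -> 9 lines: mgsl xac qkhfl oam xxvfi vhw ulwo sayd aend
Hunk 4: at line 3 remove [oam] add [wrv,dxdo,lulf] -> 11 lines: mgsl xac qkhfl wrv dxdo lulf xxvfi vhw ulwo sayd aend
Hunk 5: at line 6 remove [vhw,ulwo] add [jvj,qxecj,ylqsu] -> 12 lines: mgsl xac qkhfl wrv dxdo lulf xxvfi jvj qxecj ylqsu sayd aend
Hunk 6: at line 8 remove [qxecj,ylqsu,sayd] add [hsx,hmg,kzf] -> 12 lines: mgsl xac qkhfl wrv dxdo lulf xxvfi jvj hsx hmg kzf aend
Hunk 7: at line 3 remove [wrv] add [igima,lldi,ymfcf] -> 14 lines: mgsl xac qkhfl igima lldi ymfcf dxdo lulf xxvfi jvj hsx hmg kzf aend
Final line count: 14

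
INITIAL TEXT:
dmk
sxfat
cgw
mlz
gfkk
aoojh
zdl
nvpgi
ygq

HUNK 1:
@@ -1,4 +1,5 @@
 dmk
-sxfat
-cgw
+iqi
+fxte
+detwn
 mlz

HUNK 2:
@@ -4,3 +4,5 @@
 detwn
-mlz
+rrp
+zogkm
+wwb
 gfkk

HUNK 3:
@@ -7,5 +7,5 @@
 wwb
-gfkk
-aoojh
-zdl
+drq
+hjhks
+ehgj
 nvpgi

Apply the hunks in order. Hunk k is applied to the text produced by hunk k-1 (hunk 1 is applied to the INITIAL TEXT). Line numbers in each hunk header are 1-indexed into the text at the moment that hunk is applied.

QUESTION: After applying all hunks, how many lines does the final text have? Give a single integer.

Hunk 1: at line 1 remove [sxfat,cgw] add [iqi,fxte,detwn] -> 10 lines: dmk iqi fxte detwn mlz gfkk aoojh zdl nvpgi ygq
Hunk 2: at line 4 remove [mlz] add [rrp,zogkm,wwb] -> 12 lines: dmk iqi fxte detwn rrp zogkm wwb gfkk aoojh zdl nvpgi ygq
Hunk 3: at line 7 remove [gfkk,aoojh,zdl] add [drq,hjhks,ehgj] -> 12 lines: dmk iqi fxte detwn rrp zogkm wwb drq hjhks ehgj nvpgi ygq
Final line count: 12

Answer: 12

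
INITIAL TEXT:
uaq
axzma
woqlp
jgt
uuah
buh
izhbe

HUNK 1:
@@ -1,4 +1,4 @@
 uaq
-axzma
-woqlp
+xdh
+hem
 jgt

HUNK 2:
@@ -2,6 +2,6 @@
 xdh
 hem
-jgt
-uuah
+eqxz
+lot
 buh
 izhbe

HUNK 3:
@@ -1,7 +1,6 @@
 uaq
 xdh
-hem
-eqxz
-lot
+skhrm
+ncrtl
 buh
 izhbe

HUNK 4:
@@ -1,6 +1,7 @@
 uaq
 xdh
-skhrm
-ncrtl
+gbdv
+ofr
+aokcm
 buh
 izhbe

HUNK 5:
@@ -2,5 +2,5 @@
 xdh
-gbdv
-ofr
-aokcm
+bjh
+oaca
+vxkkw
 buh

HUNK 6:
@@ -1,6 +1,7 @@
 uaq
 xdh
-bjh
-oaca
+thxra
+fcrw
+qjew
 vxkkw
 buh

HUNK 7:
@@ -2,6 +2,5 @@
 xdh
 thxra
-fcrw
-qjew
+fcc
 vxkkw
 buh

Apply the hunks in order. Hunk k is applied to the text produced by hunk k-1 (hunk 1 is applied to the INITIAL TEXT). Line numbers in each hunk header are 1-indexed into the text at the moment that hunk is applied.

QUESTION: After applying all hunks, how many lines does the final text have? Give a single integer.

Answer: 7

Derivation:
Hunk 1: at line 1 remove [axzma,woqlp] add [xdh,hem] -> 7 lines: uaq xdh hem jgt uuah buh izhbe
Hunk 2: at line 2 remove [jgt,uuah] add [eqxz,lot] -> 7 lines: uaq xdh hem eqxz lot buh izhbe
Hunk 3: at line 1 remove [hem,eqxz,lot] add [skhrm,ncrtl] -> 6 lines: uaq xdh skhrm ncrtl buh izhbe
Hunk 4: at line 1 remove [skhrm,ncrtl] add [gbdv,ofr,aokcm] -> 7 lines: uaq xdh gbdv ofr aokcm buh izhbe
Hunk 5: at line 2 remove [gbdv,ofr,aokcm] add [bjh,oaca,vxkkw] -> 7 lines: uaq xdh bjh oaca vxkkw buh izhbe
Hunk 6: at line 1 remove [bjh,oaca] add [thxra,fcrw,qjew] -> 8 lines: uaq xdh thxra fcrw qjew vxkkw buh izhbe
Hunk 7: at line 2 remove [fcrw,qjew] add [fcc] -> 7 lines: uaq xdh thxra fcc vxkkw buh izhbe
Final line count: 7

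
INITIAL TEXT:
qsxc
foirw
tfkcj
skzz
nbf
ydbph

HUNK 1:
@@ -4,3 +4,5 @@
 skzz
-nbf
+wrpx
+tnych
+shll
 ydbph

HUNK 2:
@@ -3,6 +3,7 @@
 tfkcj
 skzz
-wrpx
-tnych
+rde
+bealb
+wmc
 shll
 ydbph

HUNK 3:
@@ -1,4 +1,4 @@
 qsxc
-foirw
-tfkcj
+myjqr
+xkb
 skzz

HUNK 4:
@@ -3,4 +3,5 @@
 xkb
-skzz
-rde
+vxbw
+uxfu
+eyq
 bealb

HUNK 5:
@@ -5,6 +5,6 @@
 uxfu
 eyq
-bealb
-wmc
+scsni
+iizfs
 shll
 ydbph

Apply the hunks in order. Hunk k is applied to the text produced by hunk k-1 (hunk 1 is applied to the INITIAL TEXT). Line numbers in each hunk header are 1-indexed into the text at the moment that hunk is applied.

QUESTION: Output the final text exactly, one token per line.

Hunk 1: at line 4 remove [nbf] add [wrpx,tnych,shll] -> 8 lines: qsxc foirw tfkcj skzz wrpx tnych shll ydbph
Hunk 2: at line 3 remove [wrpx,tnych] add [rde,bealb,wmc] -> 9 lines: qsxc foirw tfkcj skzz rde bealb wmc shll ydbph
Hunk 3: at line 1 remove [foirw,tfkcj] add [myjqr,xkb] -> 9 lines: qsxc myjqr xkb skzz rde bealb wmc shll ydbph
Hunk 4: at line 3 remove [skzz,rde] add [vxbw,uxfu,eyq] -> 10 lines: qsxc myjqr xkb vxbw uxfu eyq bealb wmc shll ydbph
Hunk 5: at line 5 remove [bealb,wmc] add [scsni,iizfs] -> 10 lines: qsxc myjqr xkb vxbw uxfu eyq scsni iizfs shll ydbph

Answer: qsxc
myjqr
xkb
vxbw
uxfu
eyq
scsni
iizfs
shll
ydbph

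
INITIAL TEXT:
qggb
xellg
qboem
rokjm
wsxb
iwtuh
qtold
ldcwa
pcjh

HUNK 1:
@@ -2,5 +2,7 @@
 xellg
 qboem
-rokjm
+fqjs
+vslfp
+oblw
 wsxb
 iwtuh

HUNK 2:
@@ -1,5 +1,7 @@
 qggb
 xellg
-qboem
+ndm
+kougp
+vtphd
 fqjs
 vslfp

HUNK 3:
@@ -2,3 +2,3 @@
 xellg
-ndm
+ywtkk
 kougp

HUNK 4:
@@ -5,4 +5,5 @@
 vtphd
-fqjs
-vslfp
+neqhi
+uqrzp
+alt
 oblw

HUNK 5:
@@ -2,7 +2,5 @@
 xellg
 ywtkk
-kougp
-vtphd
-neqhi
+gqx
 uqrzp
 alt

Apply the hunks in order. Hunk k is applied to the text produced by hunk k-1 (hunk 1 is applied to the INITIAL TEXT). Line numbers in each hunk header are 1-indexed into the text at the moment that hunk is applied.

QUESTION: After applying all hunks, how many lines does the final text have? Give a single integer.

Answer: 12

Derivation:
Hunk 1: at line 2 remove [rokjm] add [fqjs,vslfp,oblw] -> 11 lines: qggb xellg qboem fqjs vslfp oblw wsxb iwtuh qtold ldcwa pcjh
Hunk 2: at line 1 remove [qboem] add [ndm,kougp,vtphd] -> 13 lines: qggb xellg ndm kougp vtphd fqjs vslfp oblw wsxb iwtuh qtold ldcwa pcjh
Hunk 3: at line 2 remove [ndm] add [ywtkk] -> 13 lines: qggb xellg ywtkk kougp vtphd fqjs vslfp oblw wsxb iwtuh qtold ldcwa pcjh
Hunk 4: at line 5 remove [fqjs,vslfp] add [neqhi,uqrzp,alt] -> 14 lines: qggb xellg ywtkk kougp vtphd neqhi uqrzp alt oblw wsxb iwtuh qtold ldcwa pcjh
Hunk 5: at line 2 remove [kougp,vtphd,neqhi] add [gqx] -> 12 lines: qggb xellg ywtkk gqx uqrzp alt oblw wsxb iwtuh qtold ldcwa pcjh
Final line count: 12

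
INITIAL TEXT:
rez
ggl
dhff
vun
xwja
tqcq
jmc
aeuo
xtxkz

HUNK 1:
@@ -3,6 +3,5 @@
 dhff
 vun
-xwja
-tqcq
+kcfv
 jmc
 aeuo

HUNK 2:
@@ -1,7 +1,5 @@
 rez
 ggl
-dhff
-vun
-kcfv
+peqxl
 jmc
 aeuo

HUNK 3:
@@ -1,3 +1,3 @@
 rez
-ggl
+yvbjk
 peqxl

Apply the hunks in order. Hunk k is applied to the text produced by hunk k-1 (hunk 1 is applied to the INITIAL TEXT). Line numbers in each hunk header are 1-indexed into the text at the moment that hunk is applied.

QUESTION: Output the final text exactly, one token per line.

Answer: rez
yvbjk
peqxl
jmc
aeuo
xtxkz

Derivation:
Hunk 1: at line 3 remove [xwja,tqcq] add [kcfv] -> 8 lines: rez ggl dhff vun kcfv jmc aeuo xtxkz
Hunk 2: at line 1 remove [dhff,vun,kcfv] add [peqxl] -> 6 lines: rez ggl peqxl jmc aeuo xtxkz
Hunk 3: at line 1 remove [ggl] add [yvbjk] -> 6 lines: rez yvbjk peqxl jmc aeuo xtxkz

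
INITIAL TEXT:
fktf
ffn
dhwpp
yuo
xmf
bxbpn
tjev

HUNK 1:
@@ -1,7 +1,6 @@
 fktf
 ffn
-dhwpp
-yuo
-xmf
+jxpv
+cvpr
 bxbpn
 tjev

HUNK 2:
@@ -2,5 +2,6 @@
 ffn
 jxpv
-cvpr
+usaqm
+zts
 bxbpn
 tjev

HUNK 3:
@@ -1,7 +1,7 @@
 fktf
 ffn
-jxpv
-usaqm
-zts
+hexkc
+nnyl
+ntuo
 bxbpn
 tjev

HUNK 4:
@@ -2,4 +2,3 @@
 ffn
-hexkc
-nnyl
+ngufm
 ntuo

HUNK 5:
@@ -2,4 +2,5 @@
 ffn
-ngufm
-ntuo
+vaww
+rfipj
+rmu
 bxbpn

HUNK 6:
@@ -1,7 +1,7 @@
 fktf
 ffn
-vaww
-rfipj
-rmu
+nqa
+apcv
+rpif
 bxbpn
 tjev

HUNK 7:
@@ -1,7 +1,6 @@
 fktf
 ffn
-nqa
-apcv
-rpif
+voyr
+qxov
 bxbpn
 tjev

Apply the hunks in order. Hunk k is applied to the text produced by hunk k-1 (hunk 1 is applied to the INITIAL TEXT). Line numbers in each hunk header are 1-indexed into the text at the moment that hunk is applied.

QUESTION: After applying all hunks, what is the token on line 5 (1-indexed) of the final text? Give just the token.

Answer: bxbpn

Derivation:
Hunk 1: at line 1 remove [dhwpp,yuo,xmf] add [jxpv,cvpr] -> 6 lines: fktf ffn jxpv cvpr bxbpn tjev
Hunk 2: at line 2 remove [cvpr] add [usaqm,zts] -> 7 lines: fktf ffn jxpv usaqm zts bxbpn tjev
Hunk 3: at line 1 remove [jxpv,usaqm,zts] add [hexkc,nnyl,ntuo] -> 7 lines: fktf ffn hexkc nnyl ntuo bxbpn tjev
Hunk 4: at line 2 remove [hexkc,nnyl] add [ngufm] -> 6 lines: fktf ffn ngufm ntuo bxbpn tjev
Hunk 5: at line 2 remove [ngufm,ntuo] add [vaww,rfipj,rmu] -> 7 lines: fktf ffn vaww rfipj rmu bxbpn tjev
Hunk 6: at line 1 remove [vaww,rfipj,rmu] add [nqa,apcv,rpif] -> 7 lines: fktf ffn nqa apcv rpif bxbpn tjev
Hunk 7: at line 1 remove [nqa,apcv,rpif] add [voyr,qxov] -> 6 lines: fktf ffn voyr qxov bxbpn tjev
Final line 5: bxbpn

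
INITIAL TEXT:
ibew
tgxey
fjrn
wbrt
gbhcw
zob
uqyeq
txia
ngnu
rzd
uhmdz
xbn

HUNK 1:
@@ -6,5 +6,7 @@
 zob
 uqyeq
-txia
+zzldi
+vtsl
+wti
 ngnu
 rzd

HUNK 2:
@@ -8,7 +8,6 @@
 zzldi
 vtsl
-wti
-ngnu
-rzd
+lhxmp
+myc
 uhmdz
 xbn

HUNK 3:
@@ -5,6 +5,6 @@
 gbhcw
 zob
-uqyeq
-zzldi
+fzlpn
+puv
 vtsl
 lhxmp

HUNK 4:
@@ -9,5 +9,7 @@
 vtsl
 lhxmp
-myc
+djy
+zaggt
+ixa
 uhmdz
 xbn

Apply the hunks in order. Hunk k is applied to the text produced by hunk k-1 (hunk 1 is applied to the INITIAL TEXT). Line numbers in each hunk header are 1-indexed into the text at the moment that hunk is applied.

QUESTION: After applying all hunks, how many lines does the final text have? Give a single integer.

Hunk 1: at line 6 remove [txia] add [zzldi,vtsl,wti] -> 14 lines: ibew tgxey fjrn wbrt gbhcw zob uqyeq zzldi vtsl wti ngnu rzd uhmdz xbn
Hunk 2: at line 8 remove [wti,ngnu,rzd] add [lhxmp,myc] -> 13 lines: ibew tgxey fjrn wbrt gbhcw zob uqyeq zzldi vtsl lhxmp myc uhmdz xbn
Hunk 3: at line 5 remove [uqyeq,zzldi] add [fzlpn,puv] -> 13 lines: ibew tgxey fjrn wbrt gbhcw zob fzlpn puv vtsl lhxmp myc uhmdz xbn
Hunk 4: at line 9 remove [myc] add [djy,zaggt,ixa] -> 15 lines: ibew tgxey fjrn wbrt gbhcw zob fzlpn puv vtsl lhxmp djy zaggt ixa uhmdz xbn
Final line count: 15

Answer: 15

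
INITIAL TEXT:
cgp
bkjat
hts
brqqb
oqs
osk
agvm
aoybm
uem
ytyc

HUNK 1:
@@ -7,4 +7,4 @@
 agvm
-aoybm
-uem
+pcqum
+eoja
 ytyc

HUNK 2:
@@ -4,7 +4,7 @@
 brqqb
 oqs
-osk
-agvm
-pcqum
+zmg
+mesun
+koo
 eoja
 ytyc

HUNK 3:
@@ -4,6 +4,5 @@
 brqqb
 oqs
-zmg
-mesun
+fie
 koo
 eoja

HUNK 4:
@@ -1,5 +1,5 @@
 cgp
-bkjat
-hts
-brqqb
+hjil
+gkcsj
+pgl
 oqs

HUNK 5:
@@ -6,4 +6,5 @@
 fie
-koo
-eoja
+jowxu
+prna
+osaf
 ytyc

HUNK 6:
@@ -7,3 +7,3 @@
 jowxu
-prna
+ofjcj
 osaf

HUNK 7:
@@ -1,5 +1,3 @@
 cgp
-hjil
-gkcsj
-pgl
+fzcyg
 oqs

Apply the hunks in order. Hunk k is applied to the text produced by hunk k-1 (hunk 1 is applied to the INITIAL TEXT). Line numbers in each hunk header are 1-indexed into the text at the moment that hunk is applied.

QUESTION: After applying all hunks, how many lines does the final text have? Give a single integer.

Answer: 8

Derivation:
Hunk 1: at line 7 remove [aoybm,uem] add [pcqum,eoja] -> 10 lines: cgp bkjat hts brqqb oqs osk agvm pcqum eoja ytyc
Hunk 2: at line 4 remove [osk,agvm,pcqum] add [zmg,mesun,koo] -> 10 lines: cgp bkjat hts brqqb oqs zmg mesun koo eoja ytyc
Hunk 3: at line 4 remove [zmg,mesun] add [fie] -> 9 lines: cgp bkjat hts brqqb oqs fie koo eoja ytyc
Hunk 4: at line 1 remove [bkjat,hts,brqqb] add [hjil,gkcsj,pgl] -> 9 lines: cgp hjil gkcsj pgl oqs fie koo eoja ytyc
Hunk 5: at line 6 remove [koo,eoja] add [jowxu,prna,osaf] -> 10 lines: cgp hjil gkcsj pgl oqs fie jowxu prna osaf ytyc
Hunk 6: at line 7 remove [prna] add [ofjcj] -> 10 lines: cgp hjil gkcsj pgl oqs fie jowxu ofjcj osaf ytyc
Hunk 7: at line 1 remove [hjil,gkcsj,pgl] add [fzcyg] -> 8 lines: cgp fzcyg oqs fie jowxu ofjcj osaf ytyc
Final line count: 8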